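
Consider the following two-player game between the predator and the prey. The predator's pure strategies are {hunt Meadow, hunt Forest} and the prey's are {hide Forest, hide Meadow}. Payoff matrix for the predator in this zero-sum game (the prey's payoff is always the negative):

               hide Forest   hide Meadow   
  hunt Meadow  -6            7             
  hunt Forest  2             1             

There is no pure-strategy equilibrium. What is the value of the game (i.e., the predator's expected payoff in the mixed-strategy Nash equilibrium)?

v = 10/7

The prey's mix must leave the predator indifferent between hunt Meadow and hunt Forest.
  the predator's expected payoff from hunt Meadow: q·(-6) + (1−q)·7 = -13q + 7
  the predator's expected payoff from hunt Forest: q·2 + (1−q)·1 = q + 1
  -13q + 7 = q + 1  ⇒  -14q = -6  ⇒  q = 3/7.
The value is the predator's expected payoff against this mix (using hunt Meadow): (3/7)·(-6) + (4/7)·7 = 10/7.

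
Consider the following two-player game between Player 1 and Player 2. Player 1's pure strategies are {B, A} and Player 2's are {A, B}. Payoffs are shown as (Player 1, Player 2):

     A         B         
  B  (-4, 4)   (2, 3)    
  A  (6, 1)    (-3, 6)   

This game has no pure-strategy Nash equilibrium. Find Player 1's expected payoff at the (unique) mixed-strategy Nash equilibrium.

Set Player 1's expected payoff from B equal to that from A:
  Player 1's expected payoff from B: q·(-4) + (1−q)·2 = -6q + 2
  Player 1's expected payoff from A: q·6 + (1−q)·(-3) = 9q - 3
  -6q + 2 = 9q - 3  ⇒  -15q = -5  ⇒  q = 1/3.
At equilibrium Player 1 is indifferent across rows, so Player 1's payoff equals the payoff from B: (1/3)·(-4) + (2/3)·2 = 0.

0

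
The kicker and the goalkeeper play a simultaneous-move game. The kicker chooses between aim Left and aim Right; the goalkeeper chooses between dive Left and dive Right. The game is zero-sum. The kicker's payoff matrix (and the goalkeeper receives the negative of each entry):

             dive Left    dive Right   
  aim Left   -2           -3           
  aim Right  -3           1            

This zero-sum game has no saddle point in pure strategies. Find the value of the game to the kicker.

v = -11/5

The kicker's indifference between aim Left and aim Right determines the goalkeeper's mixing probability q:
  the kicker's payoff to aim Left: q·(-2) + (1−q)·(-3) = q - 3
  the kicker's payoff to aim Right: q·(-3) + (1−q)·1 = -4q + 1
  q - 3 = -4q + 1  ⇒  5q = 4  ⇒  q = 4/5.
The value is the kicker's expected payoff against this mix (using aim Left): (4/5)·(-2) + (1/5)·(-3) = -11/5.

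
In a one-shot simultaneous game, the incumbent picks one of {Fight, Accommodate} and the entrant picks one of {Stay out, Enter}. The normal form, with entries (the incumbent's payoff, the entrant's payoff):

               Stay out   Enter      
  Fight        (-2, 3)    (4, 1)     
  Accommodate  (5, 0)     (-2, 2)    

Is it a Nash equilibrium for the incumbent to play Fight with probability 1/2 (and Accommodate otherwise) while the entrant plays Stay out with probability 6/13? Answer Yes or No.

Check the entrant's indifference given the incumbent's mix p = 1/2:
  payoff from Stay out = 3/2; payoff from Enter = 3/2 — equal.
Check the incumbent's indifference given the entrant's mix q = 6/13:
  payoff from Fight = 16/13; payoff from Accommodate = 16/13 — equal.
Both players are indifferent, so neither can profitably deviate.

Yes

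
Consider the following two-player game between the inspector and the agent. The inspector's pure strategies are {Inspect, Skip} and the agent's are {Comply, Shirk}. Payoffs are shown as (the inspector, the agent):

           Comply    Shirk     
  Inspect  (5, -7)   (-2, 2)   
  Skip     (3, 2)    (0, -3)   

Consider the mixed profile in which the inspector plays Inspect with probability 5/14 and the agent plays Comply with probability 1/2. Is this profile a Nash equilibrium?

Check the agent's indifference given the inspector's mix p = 5/14:
  payoff from Comply = -17/14; payoff from Shirk = -17/14 — equal.
Check the inspector's indifference given the agent's mix q = 1/2:
  payoff from Inspect = 3/2; payoff from Skip = 3/2 — equal.
Both players are indifferent, so neither can profitably deviate.

Yes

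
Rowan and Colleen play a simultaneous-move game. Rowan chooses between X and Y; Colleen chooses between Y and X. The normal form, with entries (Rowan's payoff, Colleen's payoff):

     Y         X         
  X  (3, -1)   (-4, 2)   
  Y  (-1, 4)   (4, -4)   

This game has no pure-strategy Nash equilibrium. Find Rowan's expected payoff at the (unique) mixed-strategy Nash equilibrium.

For Rowan to be willing to mix, Rowan must be indifferent between X and Y, which pins down Colleen's mix.
  Rowan's payoff from X: q·3 + (1−q)·(-4) = 7q - 4
  Rowan's payoff from Y: q·(-1) + (1−q)·4 = -5q + 4
  7q - 4 = -5q + 4  ⇒  12q = 8  ⇒  q = 2/3.
At equilibrium Rowan is indifferent across rows, so Rowan's payoff equals the payoff from X: (2/3)·3 + (1/3)·(-4) = 2/3.

2/3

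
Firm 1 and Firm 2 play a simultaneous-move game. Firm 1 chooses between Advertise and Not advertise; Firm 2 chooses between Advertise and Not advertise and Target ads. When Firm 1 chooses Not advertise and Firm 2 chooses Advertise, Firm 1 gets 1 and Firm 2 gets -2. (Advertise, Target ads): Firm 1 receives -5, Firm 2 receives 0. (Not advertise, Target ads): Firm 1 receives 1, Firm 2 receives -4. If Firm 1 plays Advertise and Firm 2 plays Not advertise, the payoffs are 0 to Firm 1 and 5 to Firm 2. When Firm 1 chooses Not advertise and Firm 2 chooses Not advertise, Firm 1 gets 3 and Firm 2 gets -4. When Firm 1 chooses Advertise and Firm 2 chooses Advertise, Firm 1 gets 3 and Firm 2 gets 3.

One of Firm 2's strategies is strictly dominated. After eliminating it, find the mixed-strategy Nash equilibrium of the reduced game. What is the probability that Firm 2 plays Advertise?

Firm 2's strategy Target ads is strictly dominated by Advertise: 3 > 0 and -2 > -4. Eliminate Target ads.
For Firm 1 to be willing to mix, Firm 1 must be indifferent between Advertise and Not advertise, which pins down Firm 2's mix.
  Firm 1's expected payoff from Advertise: q·3 + (1−q)·0 = 3q
  Firm 1's expected payoff from Not advertise: q·1 + (1−q)·3 = -2q + 3
  3q = -2q + 3  ⇒  5q = 3  ⇒  q = 3/5.

q = 3/5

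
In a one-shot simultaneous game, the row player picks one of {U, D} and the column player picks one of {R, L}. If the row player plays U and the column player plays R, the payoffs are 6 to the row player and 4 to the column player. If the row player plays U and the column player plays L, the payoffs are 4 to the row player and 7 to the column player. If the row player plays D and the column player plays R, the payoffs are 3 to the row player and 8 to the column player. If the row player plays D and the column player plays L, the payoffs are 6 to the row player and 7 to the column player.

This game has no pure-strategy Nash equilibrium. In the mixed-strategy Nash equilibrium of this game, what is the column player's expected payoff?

The column player's indifference between R and L determines the row player's mixing probability p:
  the column player's payoff to R: p·4 + (1−p)·8 = -4p + 8
  the column player's payoff to L: p·7 + (1−p)·7 = 7
  -4p + 8 = 7  ⇒  -4p = -1  ⇒  p = 1/4.
At equilibrium the column player is indifferent across columns, so the column player's payoff equals the payoff from R: (1/4)·4 + (3/4)·8 = 7.

7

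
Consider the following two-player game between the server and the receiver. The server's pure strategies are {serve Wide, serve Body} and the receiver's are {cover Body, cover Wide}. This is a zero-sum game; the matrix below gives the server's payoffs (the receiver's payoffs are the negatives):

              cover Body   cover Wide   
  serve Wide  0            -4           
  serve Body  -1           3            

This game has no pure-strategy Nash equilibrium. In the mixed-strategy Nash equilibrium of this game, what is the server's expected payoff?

-1/2

The receiver's mix must leave the server indifferent between serve Wide and serve Body.
  the server's payoff to serve Wide: q·0 + (1−q)·(-4) = 4q - 4
  the server's payoff to serve Body: q·(-1) + (1−q)·3 = -4q + 3
  4q - 4 = -4q + 3  ⇒  8q = 7  ⇒  q = 7/8.
At equilibrium the server is indifferent across rows, so the server's payoff equals the payoff from serve Wide: (7/8)·0 + (1/8)·(-4) = -1/2.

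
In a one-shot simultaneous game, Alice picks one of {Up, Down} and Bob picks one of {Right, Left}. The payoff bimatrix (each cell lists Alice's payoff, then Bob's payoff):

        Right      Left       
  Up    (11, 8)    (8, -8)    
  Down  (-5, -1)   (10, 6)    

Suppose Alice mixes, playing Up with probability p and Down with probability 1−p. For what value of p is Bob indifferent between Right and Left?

p = 7/23

In a mixed equilibrium Bob is indifferent between Right and Left; this condition fixes p.
  Bob's expected payoff from Right: p·8 + (1−p)·(-1) = 9p - 1
  Bob's expected payoff from Left: p·(-8) + (1−p)·6 = -14p + 6
  9p - 1 = -14p + 6  ⇒  23p = 7  ⇒  p = 7/23.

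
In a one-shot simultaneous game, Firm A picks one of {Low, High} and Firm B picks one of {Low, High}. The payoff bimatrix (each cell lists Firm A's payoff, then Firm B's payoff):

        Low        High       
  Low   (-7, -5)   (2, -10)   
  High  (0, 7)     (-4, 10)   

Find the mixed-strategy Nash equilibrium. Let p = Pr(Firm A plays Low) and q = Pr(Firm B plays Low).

p = 3/8, q = 6/13

Firm B's indifference between Low and High determines Firm A's mixing probability p:
  Firm B's expected payoff from Low: p·(-5) + (1−p)·7 = -12p + 7
  Firm B's expected payoff from High: p·(-10) + (1−p)·10 = -20p + 10
  -12p + 7 = -20p + 10  ⇒  8p = 3  ⇒  p = 3/8.
Firm A's indifference between Low and High determines Firm B's mixing probability q:
  Firm A's payoff from Low: q·(-7) + (1−q)·2 = -9q + 2
  Firm A's payoff from High: q·0 + (1−q)·(-4) = 4q - 4
  -9q + 2 = 4q - 4  ⇒  -13q = -6  ⇒  q = 6/13.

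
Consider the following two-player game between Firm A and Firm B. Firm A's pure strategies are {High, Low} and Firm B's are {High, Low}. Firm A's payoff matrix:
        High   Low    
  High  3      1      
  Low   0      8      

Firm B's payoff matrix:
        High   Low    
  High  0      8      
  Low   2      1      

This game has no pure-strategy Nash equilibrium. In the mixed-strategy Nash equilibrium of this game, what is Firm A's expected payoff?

12/5

For Firm A to be willing to mix, Firm A must be indifferent between High and Low, which pins down Firm B's mix.
  Firm A's payoff to High: q·3 + (1−q)·1 = 2q + 1
  Firm A's payoff to Low: q·0 + (1−q)·8 = -8q + 8
  2q + 1 = -8q + 8  ⇒  10q = 7  ⇒  q = 7/10.
At equilibrium Firm A is indifferent across rows, so Firm A's payoff equals the payoff from High: (7/10)·3 + (3/10)·1 = 12/5.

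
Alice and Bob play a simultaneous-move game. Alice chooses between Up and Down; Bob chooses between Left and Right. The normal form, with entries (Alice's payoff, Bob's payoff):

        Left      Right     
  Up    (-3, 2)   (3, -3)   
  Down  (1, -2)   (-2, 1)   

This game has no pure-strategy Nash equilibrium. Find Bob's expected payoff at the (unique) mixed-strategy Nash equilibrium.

-1/2

Bob's indifference between Left and Right determines Alice's mixing probability p:
  Bob's expected payoff from Left: p·2 + (1−p)·(-2) = 4p - 2
  Bob's expected payoff from Right: p·(-3) + (1−p)·1 = -4p + 1
  4p - 2 = -4p + 1  ⇒  8p = 3  ⇒  p = 3/8.
At equilibrium Bob is indifferent across columns, so Bob's payoff equals the payoff from Left: (3/8)·2 + (5/8)·(-2) = -1/2.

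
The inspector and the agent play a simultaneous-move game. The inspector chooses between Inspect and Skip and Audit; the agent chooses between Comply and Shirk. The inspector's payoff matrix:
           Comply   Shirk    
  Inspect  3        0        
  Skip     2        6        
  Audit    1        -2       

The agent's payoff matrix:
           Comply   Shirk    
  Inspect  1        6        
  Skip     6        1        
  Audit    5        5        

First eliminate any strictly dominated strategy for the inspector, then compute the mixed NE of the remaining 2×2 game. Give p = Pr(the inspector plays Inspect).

p = 1/2

The inspector's strategy Audit is strictly dominated by Inspect: 3 > 1 and 0 > -2. Eliminate Audit.
Set the agent's expected payoff from Comply equal to that from Shirk:
  the agent's payoff from Comply: p·1 + (1−p)·6 = -5p + 6
  the agent's payoff from Shirk: p·6 + (1−p)·1 = 5p + 1
  -5p + 6 = 5p + 1  ⇒  -10p = -5  ⇒  p = 1/2.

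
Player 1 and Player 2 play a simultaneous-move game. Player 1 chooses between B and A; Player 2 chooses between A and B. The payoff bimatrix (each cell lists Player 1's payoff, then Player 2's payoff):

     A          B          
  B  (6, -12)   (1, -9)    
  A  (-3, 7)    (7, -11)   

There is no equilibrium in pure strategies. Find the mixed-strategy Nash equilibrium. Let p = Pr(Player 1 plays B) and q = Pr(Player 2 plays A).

Player 1's mix must leave Player 2 indifferent between A and B.
  Player 2's expected payoff from A: p·(-12) + (1−p)·7 = -19p + 7
  Player 2's expected payoff from B: p·(-9) + (1−p)·(-11) = 2p - 11
  -19p + 7 = 2p - 11  ⇒  -21p = -18  ⇒  p = 6/7.
Set Player 1's expected payoff from B equal to that from A:
  Player 1's payoff to B: q·6 + (1−q)·1 = 5q + 1
  Player 1's payoff to A: q·(-3) + (1−q)·7 = -10q + 7
  5q + 1 = -10q + 7  ⇒  15q = 6  ⇒  q = 2/5.

p = 6/7, q = 2/5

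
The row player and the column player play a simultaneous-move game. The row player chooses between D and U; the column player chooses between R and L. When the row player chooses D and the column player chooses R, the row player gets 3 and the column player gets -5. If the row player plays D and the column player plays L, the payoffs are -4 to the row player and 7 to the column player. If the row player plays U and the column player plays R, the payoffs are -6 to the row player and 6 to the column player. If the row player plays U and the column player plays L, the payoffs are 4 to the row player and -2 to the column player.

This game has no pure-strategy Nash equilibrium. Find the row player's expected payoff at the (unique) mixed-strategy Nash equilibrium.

-12/17

In a mixed equilibrium the row player is indifferent between D and U; this condition fixes q.
  the row player's payoff from D: q·3 + (1−q)·(-4) = 7q - 4
  the row player's payoff from U: q·(-6) + (1−q)·4 = -10q + 4
  7q - 4 = -10q + 4  ⇒  17q = 8  ⇒  q = 8/17.
At equilibrium the row player is indifferent across rows, so the row player's payoff equals the payoff from D: (8/17)·3 + (9/17)·(-4) = -12/17.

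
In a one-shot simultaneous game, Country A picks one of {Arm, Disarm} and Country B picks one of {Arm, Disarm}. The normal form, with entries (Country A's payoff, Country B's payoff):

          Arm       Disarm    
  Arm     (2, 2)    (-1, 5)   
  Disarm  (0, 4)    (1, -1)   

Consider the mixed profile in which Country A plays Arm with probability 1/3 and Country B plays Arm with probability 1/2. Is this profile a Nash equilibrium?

No

Given Country A's mix p = 1/3, Country B's payoff from Arm is 10/3 but from Disarm is 1. Country B strictly prefers Arm, so Country B would not mix.
So the proposed profile is not a Nash equilibrium.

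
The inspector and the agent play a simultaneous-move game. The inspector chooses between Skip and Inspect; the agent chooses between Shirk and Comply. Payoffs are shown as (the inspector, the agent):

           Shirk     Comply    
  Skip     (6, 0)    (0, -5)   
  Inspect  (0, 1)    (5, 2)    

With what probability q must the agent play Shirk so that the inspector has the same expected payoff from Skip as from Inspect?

The inspector's indifference between Skip and Inspect determines the agent's mixing probability q:
  the inspector's expected payoff from Skip: q·6 + (1−q)·0 = 6q
  the inspector's expected payoff from Inspect: q·0 + (1−q)·5 = -5q + 5
  6q = -5q + 5  ⇒  11q = 5  ⇒  q = 5/11.

q = 5/11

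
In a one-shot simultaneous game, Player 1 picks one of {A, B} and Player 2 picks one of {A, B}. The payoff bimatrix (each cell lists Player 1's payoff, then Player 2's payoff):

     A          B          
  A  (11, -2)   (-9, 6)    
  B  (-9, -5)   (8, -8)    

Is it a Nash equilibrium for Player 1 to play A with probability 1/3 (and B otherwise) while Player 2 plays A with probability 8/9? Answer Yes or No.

No

Given Player 1's mix p = 1/3, Player 2's payoff from A is -4 but from B is -10/3. Player 2 strictly prefers B, so Player 2 would not mix.
So the proposed profile is not a Nash equilibrium.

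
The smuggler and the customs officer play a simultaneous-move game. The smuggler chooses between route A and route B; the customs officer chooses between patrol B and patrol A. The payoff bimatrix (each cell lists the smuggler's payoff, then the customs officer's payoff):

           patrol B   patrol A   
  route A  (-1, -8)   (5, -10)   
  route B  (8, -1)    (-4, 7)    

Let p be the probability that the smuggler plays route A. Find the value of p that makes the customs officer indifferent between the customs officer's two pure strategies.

Set the customs officer's expected payoff from patrol B equal to that from patrol A:
  the customs officer's payoff to patrol B: p·(-8) + (1−p)·(-1) = -7p - 1
  the customs officer's payoff to patrol A: p·(-10) + (1−p)·7 = -17p + 7
  -7p - 1 = -17p + 7  ⇒  10p = 8  ⇒  p = 4/5.

p = 4/5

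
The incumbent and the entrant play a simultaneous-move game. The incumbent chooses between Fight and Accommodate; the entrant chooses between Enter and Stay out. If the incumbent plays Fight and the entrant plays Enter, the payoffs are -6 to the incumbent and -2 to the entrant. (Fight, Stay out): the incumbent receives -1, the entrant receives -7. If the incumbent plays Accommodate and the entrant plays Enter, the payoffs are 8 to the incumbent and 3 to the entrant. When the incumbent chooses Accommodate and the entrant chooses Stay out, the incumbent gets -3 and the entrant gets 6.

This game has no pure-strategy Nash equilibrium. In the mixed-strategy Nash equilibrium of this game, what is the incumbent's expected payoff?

The entrant's mix must leave the incumbent indifferent between Fight and Accommodate.
  the incumbent's payoff from Fight: q·(-6) + (1−q)·(-1) = -5q - 1
  the incumbent's payoff from Accommodate: q·8 + (1−q)·(-3) = 11q - 3
  -5q - 1 = 11q - 3  ⇒  -16q = -2  ⇒  q = 1/8.
At equilibrium the incumbent is indifferent across rows, so the incumbent's payoff equals the payoff from Fight: (1/8)·(-6) + (7/8)·(-1) = -13/8.

-13/8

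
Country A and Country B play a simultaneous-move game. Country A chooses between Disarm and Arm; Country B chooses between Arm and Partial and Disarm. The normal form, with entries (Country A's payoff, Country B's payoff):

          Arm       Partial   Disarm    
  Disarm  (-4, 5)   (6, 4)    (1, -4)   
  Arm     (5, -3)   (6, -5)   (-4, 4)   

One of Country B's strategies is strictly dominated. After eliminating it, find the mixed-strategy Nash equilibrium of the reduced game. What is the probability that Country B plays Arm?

q = 5/14

Country B's strategy Partial is strictly dominated by Arm: 5 > 4 and -3 > -5. Eliminate Partial.
For Country A to be willing to mix, Country A must be indifferent between Disarm and Arm, which pins down Country B's mix.
  Country A's expected payoff from Disarm: q·(-4) + (1−q)·1 = -5q + 1
  Country A's expected payoff from Arm: q·5 + (1−q)·(-4) = 9q - 4
  -5q + 1 = 9q - 4  ⇒  -14q = -5  ⇒  q = 5/14.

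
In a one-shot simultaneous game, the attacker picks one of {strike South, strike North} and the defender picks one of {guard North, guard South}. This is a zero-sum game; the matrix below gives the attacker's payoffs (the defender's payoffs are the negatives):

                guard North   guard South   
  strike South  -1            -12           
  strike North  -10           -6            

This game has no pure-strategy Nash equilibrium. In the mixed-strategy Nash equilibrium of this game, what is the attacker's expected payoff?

In a mixed equilibrium the attacker is indifferent between strike South and strike North; this condition fixes q.
  the attacker's payoff from strike South: q·(-1) + (1−q)·(-12) = 11q - 12
  the attacker's payoff from strike North: q·(-10) + (1−q)·(-6) = -4q - 6
  11q - 12 = -4q - 6  ⇒  15q = 6  ⇒  q = 2/5.
At equilibrium the attacker is indifferent across rows, so the attacker's payoff equals the payoff from strike South: (2/5)·(-1) + (3/5)·(-12) = -38/5.

-38/5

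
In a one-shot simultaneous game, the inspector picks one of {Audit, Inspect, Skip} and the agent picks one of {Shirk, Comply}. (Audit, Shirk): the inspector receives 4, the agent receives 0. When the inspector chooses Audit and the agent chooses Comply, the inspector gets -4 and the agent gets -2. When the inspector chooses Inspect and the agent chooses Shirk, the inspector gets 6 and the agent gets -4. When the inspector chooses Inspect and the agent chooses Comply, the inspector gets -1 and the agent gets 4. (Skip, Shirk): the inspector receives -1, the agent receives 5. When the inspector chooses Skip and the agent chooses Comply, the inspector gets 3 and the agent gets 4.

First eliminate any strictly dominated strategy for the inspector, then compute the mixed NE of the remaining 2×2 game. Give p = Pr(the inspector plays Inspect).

p = 1/9

The inspector's strategy Audit is strictly dominated by Inspect: 6 > 4 and -1 > -4. Eliminate Audit.
For the agent to be willing to mix, the agent must be indifferent between Shirk and Comply, which pins down the inspector's mix.
  the agent's payoff from Shirk: p·(-4) + (1−p)·5 = -9p + 5
  the agent's payoff from Comply: p·4 + (1−p)·4 = 4
  -9p + 5 = 4  ⇒  -9p = -1  ⇒  p = 1/9.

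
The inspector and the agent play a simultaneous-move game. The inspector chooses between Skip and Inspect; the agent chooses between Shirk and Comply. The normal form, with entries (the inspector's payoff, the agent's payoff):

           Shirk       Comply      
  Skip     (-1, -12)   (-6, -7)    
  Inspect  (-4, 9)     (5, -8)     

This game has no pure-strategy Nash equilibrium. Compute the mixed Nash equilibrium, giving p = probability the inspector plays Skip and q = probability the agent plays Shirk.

p = 17/22, q = 11/14

In a mixed equilibrium the agent is indifferent between Shirk and Comply; this condition fixes p.
  the agent's payoff to Shirk: p·(-12) + (1−p)·9 = -21p + 9
  the agent's payoff to Comply: p·(-7) + (1−p)·(-8) = p - 8
  -21p + 9 = p - 8  ⇒  -22p = -17  ⇒  p = 17/22.
The inspector's indifference between Skip and Inspect determines the agent's mixing probability q:
  the inspector's expected payoff from Skip: q·(-1) + (1−q)·(-6) = 5q - 6
  the inspector's expected payoff from Inspect: q·(-4) + (1−q)·5 = -9q + 5
  5q - 6 = -9q + 5  ⇒  14q = 11  ⇒  q = 11/14.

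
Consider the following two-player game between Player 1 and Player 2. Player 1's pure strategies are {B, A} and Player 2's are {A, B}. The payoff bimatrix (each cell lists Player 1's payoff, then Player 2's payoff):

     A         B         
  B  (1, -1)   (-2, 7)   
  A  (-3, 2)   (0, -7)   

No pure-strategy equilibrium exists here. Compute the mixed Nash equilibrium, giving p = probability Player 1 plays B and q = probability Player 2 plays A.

p = 9/17, q = 1/3

Player 1's mix must leave Player 2 indifferent between A and B.
  Player 2's expected payoff from A: p·(-1) + (1−p)·2 = -3p + 2
  Player 2's expected payoff from B: p·7 + (1−p)·(-7) = 14p - 7
  -3p + 2 = 14p - 7  ⇒  -17p = -9  ⇒  p = 9/17.
Set Player 1's expected payoff from B equal to that from A:
  Player 1's payoff to B: q·1 + (1−q)·(-2) = 3q - 2
  Player 1's payoff to A: q·(-3) + (1−q)·0 = -3q
  3q - 2 = -3q  ⇒  6q = 2  ⇒  q = 1/3.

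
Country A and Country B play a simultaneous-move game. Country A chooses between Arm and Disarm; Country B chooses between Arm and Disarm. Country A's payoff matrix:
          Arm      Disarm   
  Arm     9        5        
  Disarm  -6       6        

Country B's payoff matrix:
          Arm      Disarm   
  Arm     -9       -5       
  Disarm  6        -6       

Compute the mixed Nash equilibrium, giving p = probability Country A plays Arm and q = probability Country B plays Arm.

For Country B to be willing to mix, Country B must be indifferent between Arm and Disarm, which pins down Country A's mix.
  Country B's payoff from Arm: p·(-9) + (1−p)·6 = -15p + 6
  Country B's payoff from Disarm: p·(-5) + (1−p)·(-6) = p - 6
  -15p + 6 = p - 6  ⇒  -16p = -12  ⇒  p = 3/4.
Country B's mix must leave Country A indifferent between Arm and Disarm.
  Country A's expected payoff from Arm: q·9 + (1−q)·5 = 4q + 5
  Country A's expected payoff from Disarm: q·(-6) + (1−q)·6 = -12q + 6
  4q + 5 = -12q + 6  ⇒  16q = 1  ⇒  q = 1/16.

p = 3/4, q = 1/16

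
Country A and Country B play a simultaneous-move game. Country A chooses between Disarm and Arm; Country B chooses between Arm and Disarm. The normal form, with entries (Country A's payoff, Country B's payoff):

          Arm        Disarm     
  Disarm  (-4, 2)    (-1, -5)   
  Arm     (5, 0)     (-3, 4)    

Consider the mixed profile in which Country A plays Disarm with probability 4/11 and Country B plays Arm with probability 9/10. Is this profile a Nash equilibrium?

No

Given Country B's mix q = 9/10, Country A's payoff from Disarm is -37/10 but from Arm is 21/5. Country A strictly prefers Arm, so Country A would not mix.
So the proposed profile is not a Nash equilibrium.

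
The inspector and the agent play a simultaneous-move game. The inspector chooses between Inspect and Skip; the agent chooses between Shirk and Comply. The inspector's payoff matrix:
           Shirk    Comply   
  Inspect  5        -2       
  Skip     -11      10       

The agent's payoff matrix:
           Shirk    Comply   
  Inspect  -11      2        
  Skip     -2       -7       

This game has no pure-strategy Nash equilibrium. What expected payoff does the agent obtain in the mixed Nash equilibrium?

-9/2

The inspector's mix must leave the agent indifferent between Shirk and Comply.
  the agent's expected payoff from Shirk: p·(-11) + (1−p)·(-2) = -9p - 2
  the agent's expected payoff from Comply: p·2 + (1−p)·(-7) = 9p - 7
  -9p - 2 = 9p - 7  ⇒  -18p = -5  ⇒  p = 5/18.
At equilibrium the agent is indifferent across columns, so the agent's payoff equals the payoff from Shirk: (5/18)·(-11) + (13/18)·(-2) = -9/2.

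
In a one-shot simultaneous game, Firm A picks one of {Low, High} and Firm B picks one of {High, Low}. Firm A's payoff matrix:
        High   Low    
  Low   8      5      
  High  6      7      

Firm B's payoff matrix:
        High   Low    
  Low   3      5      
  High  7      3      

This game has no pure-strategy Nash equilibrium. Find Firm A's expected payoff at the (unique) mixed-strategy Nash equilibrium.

In a mixed equilibrium Firm A is indifferent between Low and High; this condition fixes q.
  Firm A's payoff from Low: q·8 + (1−q)·5 = 3q + 5
  Firm A's payoff from High: q·6 + (1−q)·7 = -q + 7
  3q + 5 = -q + 7  ⇒  4q = 2  ⇒  q = 1/2.
At equilibrium Firm A is indifferent across rows, so Firm A's payoff equals the payoff from Low: (1/2)·8 + (1/2)·5 = 13/2.

13/2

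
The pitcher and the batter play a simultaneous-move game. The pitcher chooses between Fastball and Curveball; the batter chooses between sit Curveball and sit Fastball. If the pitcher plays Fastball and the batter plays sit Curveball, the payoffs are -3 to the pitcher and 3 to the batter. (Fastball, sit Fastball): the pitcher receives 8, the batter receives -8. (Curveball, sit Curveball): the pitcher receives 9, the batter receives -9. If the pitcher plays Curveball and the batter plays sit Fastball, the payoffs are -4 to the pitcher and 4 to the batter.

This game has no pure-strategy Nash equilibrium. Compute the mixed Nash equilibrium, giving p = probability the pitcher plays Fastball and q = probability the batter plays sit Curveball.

Set the batter's expected payoff from sit Curveball equal to that from sit Fastball:
  the batter's payoff to sit Curveball: p·3 + (1−p)·(-9) = 12p - 9
  the batter's payoff to sit Fastball: p·(-8) + (1−p)·4 = -12p + 4
  12p - 9 = -12p + 4  ⇒  24p = 13  ⇒  p = 13/24.
For the pitcher to be willing to mix, the pitcher must be indifferent between Fastball and Curveball, which pins down the batter's mix.
  the pitcher's expected payoff from Fastball: q·(-3) + (1−q)·8 = -11q + 8
  the pitcher's expected payoff from Curveball: q·9 + (1−q)·(-4) = 13q - 4
  -11q + 8 = 13q - 4  ⇒  -24q = -12  ⇒  q = 1/2.

p = 13/24, q = 1/2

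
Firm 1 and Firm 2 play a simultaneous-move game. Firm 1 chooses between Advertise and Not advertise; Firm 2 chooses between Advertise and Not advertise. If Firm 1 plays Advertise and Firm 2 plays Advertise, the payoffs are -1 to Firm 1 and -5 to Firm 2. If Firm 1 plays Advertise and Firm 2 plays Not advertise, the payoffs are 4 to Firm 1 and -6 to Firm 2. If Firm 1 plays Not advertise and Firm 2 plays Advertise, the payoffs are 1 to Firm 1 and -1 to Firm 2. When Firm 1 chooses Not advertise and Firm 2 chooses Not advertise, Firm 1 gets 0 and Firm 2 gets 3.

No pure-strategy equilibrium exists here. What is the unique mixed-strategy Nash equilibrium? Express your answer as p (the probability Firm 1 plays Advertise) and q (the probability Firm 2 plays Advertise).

Firm 2's indifference between Advertise and Not advertise determines Firm 1's mixing probability p:
  Firm 2's payoff to Advertise: p·(-5) + (1−p)·(-1) = -4p - 1
  Firm 2's payoff to Not advertise: p·(-6) + (1−p)·3 = -9p + 3
  -4p - 1 = -9p + 3  ⇒  5p = 4  ⇒  p = 4/5.
Firm 2's mix must leave Firm 1 indifferent between Advertise and Not advertise.
  Firm 1's expected payoff from Advertise: q·(-1) + (1−q)·4 = -5q + 4
  Firm 1's expected payoff from Not advertise: q·1 + (1−q)·0 = q
  -5q + 4 = q  ⇒  -6q = -4  ⇒  q = 2/3.

p = 4/5, q = 2/3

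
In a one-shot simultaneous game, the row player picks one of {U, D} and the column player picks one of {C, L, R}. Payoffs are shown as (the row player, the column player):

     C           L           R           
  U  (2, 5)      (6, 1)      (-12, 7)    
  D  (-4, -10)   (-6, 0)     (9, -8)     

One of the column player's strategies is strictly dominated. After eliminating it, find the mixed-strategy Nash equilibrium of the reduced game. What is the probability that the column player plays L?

q = 7/11

The column player's strategy C is strictly dominated by R: 7 > 5 and -8 > -10. Eliminate C.
The row player's indifference between U and D determines the column player's mixing probability q:
  the row player's payoff to U: q·6 + (1−q)·(-12) = 18q - 12
  the row player's payoff to D: q·(-6) + (1−q)·9 = -15q + 9
  18q - 12 = -15q + 9  ⇒  33q = 21  ⇒  q = 7/11.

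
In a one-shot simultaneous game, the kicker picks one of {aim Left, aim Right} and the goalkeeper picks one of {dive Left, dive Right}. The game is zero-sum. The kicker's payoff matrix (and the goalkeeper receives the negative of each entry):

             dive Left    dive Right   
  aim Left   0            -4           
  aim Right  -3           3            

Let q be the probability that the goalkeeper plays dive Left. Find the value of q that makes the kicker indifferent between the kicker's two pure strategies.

q = 7/10

The goalkeeper's mix must leave the kicker indifferent between aim Left and aim Right.
  the kicker's payoff to aim Left: q·0 + (1−q)·(-4) = 4q - 4
  the kicker's payoff to aim Right: q·(-3) + (1−q)·3 = -6q + 3
  4q - 4 = -6q + 3  ⇒  10q = 7  ⇒  q = 7/10.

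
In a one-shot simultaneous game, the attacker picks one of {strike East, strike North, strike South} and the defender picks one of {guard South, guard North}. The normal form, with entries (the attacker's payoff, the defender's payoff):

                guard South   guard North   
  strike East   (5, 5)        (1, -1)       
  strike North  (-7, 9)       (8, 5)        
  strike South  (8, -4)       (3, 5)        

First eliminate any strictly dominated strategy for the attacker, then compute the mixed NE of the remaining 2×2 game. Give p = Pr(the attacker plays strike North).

The attacker's strategy strike East is strictly dominated by strike South: 8 > 5 and 3 > 1. Eliminate strike East.
Set the defender's expected payoff from guard South equal to that from guard North:
  the defender's expected payoff from guard South: p·9 + (1−p)·(-4) = 13p - 4
  the defender's expected payoff from guard North: p·5 + (1−p)·5 = 5
  13p - 4 = 5  ⇒  13p = 9  ⇒  p = 9/13.

p = 9/13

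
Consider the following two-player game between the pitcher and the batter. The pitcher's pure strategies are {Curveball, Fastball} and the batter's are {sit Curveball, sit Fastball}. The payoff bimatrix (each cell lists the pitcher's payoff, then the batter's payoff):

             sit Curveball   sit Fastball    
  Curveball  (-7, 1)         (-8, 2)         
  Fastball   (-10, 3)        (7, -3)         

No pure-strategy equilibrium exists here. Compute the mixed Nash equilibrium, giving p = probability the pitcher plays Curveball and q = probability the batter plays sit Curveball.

p = 6/7, q = 5/6

In a mixed equilibrium the batter is indifferent between sit Curveball and sit Fastball; this condition fixes p.
  the batter's payoff from sit Curveball: p·1 + (1−p)·3 = -2p + 3
  the batter's payoff from sit Fastball: p·2 + (1−p)·(-3) = 5p - 3
  -2p + 3 = 5p - 3  ⇒  -7p = -6  ⇒  p = 6/7.
In a mixed equilibrium the pitcher is indifferent between Curveball and Fastball; this condition fixes q.
  the pitcher's payoff from Curveball: q·(-7) + (1−q)·(-8) = q - 8
  the pitcher's payoff from Fastball: q·(-10) + (1−q)·7 = -17q + 7
  q - 8 = -17q + 7  ⇒  18q = 15  ⇒  q = 5/6.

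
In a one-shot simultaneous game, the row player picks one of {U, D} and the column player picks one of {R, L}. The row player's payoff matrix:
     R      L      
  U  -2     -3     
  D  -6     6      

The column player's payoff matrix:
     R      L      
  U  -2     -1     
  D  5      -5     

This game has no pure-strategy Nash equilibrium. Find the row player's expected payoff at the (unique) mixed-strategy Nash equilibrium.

Set the row player's expected payoff from U equal to that from D:
  the row player's expected payoff from U: q·(-2) + (1−q)·(-3) = q - 3
  the row player's expected payoff from D: q·(-6) + (1−q)·6 = -12q + 6
  q - 3 = -12q + 6  ⇒  13q = 9  ⇒  q = 9/13.
At equilibrium the row player is indifferent across rows, so the row player's payoff equals the payoff from U: (9/13)·(-2) + (4/13)·(-3) = -30/13.

-30/13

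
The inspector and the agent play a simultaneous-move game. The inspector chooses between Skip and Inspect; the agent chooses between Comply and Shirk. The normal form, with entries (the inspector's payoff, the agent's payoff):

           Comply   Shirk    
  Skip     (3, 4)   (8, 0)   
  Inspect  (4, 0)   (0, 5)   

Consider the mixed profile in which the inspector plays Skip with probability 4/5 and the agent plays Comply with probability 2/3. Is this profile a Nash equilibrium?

No

Given the inspector's mix p = 4/5, the agent's payoff from Comply is 16/5 but from Shirk is 1. The agent strictly prefers Comply, so the agent would not mix.
So the proposed profile is not a Nash equilibrium.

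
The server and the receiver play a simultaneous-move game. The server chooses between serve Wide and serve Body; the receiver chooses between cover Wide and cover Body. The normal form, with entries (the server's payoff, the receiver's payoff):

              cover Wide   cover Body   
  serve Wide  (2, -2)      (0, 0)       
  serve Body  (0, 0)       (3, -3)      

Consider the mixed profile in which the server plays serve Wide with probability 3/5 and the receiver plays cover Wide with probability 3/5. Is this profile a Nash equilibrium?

Yes

Check the receiver's indifference given the server's mix p = 3/5:
  payoff from cover Wide = -6/5; payoff from cover Body = -6/5 — equal.
Check the server's indifference given the receiver's mix q = 3/5:
  payoff from serve Wide = 6/5; payoff from serve Body = 6/5 — equal.
Both players are indifferent, so neither can profitably deviate.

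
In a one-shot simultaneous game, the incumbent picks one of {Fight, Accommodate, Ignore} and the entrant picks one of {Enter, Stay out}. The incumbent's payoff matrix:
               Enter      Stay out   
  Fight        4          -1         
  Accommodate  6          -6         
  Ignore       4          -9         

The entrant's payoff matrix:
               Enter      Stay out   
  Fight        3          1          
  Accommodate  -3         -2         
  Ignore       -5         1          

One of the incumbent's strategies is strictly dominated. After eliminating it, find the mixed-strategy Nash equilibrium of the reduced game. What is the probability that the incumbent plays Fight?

p = 1/3

The incumbent's strategy Ignore is strictly dominated by Accommodate: 6 > 4 and -6 > -9. Eliminate Ignore.
In a mixed equilibrium the entrant is indifferent between Enter and Stay out; this condition fixes p.
  the entrant's payoff from Enter: p·3 + (1−p)·(-3) = 6p - 3
  the entrant's payoff from Stay out: p·1 + (1−p)·(-2) = 3p - 2
  6p - 3 = 3p - 2  ⇒  3p = 1  ⇒  p = 1/3.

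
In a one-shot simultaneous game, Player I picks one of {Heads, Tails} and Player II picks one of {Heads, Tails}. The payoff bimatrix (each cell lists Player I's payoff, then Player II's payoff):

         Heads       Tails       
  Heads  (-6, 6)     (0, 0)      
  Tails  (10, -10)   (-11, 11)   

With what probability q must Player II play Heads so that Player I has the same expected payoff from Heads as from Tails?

Player I's indifference between Heads and Tails determines Player II's mixing probability q:
  Player I's expected payoff from Heads: q·(-6) + (1−q)·0 = -6q
  Player I's expected payoff from Tails: q·10 + (1−q)·(-11) = 21q - 11
  -6q = 21q - 11  ⇒  -27q = -11  ⇒  q = 11/27.

q = 11/27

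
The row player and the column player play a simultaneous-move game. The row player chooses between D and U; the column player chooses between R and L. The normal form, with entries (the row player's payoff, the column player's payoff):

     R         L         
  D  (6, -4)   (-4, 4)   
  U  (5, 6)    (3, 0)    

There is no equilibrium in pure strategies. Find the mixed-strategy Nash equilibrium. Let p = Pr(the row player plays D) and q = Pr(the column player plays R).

p = 3/7, q = 7/8

Set the column player's expected payoff from R equal to that from L:
  the column player's payoff from R: p·(-4) + (1−p)·6 = -10p + 6
  the column player's payoff from L: p·4 + (1−p)·0 = 4p
  -10p + 6 = 4p  ⇒  -14p = -6  ⇒  p = 3/7.
Set the row player's expected payoff from D equal to that from U:
  the row player's payoff to D: q·6 + (1−q)·(-4) = 10q - 4
  the row player's payoff to U: q·5 + (1−q)·3 = 2q + 3
  10q - 4 = 2q + 3  ⇒  8q = 7  ⇒  q = 7/8.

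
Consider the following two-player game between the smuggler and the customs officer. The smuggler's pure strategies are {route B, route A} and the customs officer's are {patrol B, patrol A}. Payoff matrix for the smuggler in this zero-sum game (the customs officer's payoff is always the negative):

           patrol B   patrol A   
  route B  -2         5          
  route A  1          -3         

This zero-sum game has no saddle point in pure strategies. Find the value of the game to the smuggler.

The customs officer's mix must leave the smuggler indifferent between route B and route A.
  the smuggler's payoff to route B: q·(-2) + (1−q)·5 = -7q + 5
  the smuggler's payoff to route A: q·1 + (1−q)·(-3) = 4q - 3
  -7q + 5 = 4q - 3  ⇒  -11q = -8  ⇒  q = 8/11.
The value is the smuggler's expected payoff against this mix (using route B): (8/11)·(-2) + (3/11)·5 = -1/11.

v = -1/11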